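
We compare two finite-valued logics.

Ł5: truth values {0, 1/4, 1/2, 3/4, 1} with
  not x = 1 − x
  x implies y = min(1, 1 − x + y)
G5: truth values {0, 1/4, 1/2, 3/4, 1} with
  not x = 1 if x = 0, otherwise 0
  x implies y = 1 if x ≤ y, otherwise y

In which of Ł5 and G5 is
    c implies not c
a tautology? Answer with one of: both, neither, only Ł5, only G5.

neither

In Ł5: at c = 3/4 the value is 1/2 — not a tautology.
In G5: at c = 1/4 the value is 0 — not a tautology.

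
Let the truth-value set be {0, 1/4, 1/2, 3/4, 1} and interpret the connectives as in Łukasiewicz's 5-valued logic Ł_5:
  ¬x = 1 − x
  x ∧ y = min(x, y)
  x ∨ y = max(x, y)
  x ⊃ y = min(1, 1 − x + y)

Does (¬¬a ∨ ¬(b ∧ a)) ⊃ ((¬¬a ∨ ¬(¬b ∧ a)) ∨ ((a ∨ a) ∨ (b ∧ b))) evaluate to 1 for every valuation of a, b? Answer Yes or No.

Counterexample: take a = 1/4, b = 0.
¬a = ¬1/4 = 3/4
¬¬a = ¬3/4 = 1/4
b ∧ a = 0 ∧ 1/4 = 0
¬(b ∧ a) = ¬0 = 1
¬¬a ∨ ¬(b ∧ a) = 1/4 ∨ 1 = 1
¬a = ¬1/4 = 3/4
¬¬a = ¬3/4 = 1/4
¬b = ¬0 = 1
¬b ∧ a = 1 ∧ 1/4 = 1/4
¬(¬b ∧ a) = ¬1/4 = 3/4
¬¬a ∨ ¬(¬b ∧ a) = 1/4 ∨ 3/4 = 3/4
a ∨ a = 1/4 ∨ 1/4 = 1/4
b ∧ b = 0 ∧ 0 = 0
(a ∨ a) ∨ (b ∧ b) = 1/4 ∨ 0 = 1/4
(¬¬a ∨ ¬(¬b ∧ a)) ∨ ((a ∨ a) ∨ (b ∧ b)) = 3/4 ∨ 1/4 = 3/4
(¬¬a ∨ ¬(b ∧ a)) ⊃ ((¬¬a ∨ ¬(¬b ∧ a)) ∨ ((a ∨ a) ∨ (b ∧ b))) = 1 ⊃ 3/4 = 3/4
This gives 3/4 ≠ 1.

No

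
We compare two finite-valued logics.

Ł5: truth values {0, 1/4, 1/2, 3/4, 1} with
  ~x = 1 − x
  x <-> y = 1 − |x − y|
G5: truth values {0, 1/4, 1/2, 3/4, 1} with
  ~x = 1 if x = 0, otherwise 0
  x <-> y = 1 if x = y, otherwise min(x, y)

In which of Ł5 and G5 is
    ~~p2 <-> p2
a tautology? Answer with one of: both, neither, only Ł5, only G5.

only Ł5

In Ł5: every assignment gives 1 — tautology.
In G5: at p2 = 1/4 the value is 1/4 — not a tautology.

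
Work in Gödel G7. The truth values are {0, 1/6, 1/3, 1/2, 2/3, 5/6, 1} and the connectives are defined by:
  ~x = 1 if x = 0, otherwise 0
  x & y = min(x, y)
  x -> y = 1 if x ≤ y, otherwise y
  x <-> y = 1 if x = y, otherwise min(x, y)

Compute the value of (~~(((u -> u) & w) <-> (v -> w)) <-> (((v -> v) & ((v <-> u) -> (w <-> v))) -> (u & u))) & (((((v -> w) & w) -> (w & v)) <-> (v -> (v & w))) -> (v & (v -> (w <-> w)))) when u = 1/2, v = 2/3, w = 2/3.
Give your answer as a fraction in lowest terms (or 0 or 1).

u -> u = 1/2 -> 1/2 = 1
(u -> u) & w = 1 & 2/3 = 2/3
v -> w = 2/3 -> 2/3 = 1
((u -> u) & w) <-> (v -> w) = 2/3 <-> 1 = 2/3
~(((u -> u) & w) <-> (v -> w)) = ~2/3 = 0
~~(((u -> u) & w) <-> (v -> w)) = ~0 = 1
v -> v = 2/3 -> 2/3 = 1
v <-> u = 2/3 <-> 1/2 = 1/2
w <-> v = 2/3 <-> 2/3 = 1
(v <-> u) -> (w <-> v) = 1/2 -> 1 = 1
(v -> v) & ((v <-> u) -> (w <-> v)) = 1 & 1 = 1
u & u = 1/2 & 1/2 = 1/2
((v -> v) & ((v <-> u) -> (w <-> v))) -> (u & u) = 1 -> 1/2 = 1/2
~~(((u -> u) & w) <-> (v -> w)) <-> (((v -> v) & ((v <-> u) -> (w <-> v))) -> (u & u)) = 1 <-> 1/2 = 1/2
v -> w = 2/3 -> 2/3 = 1
(v -> w) & w = 1 & 2/3 = 2/3
w & v = 2/3 & 2/3 = 2/3
((v -> w) & w) -> (w & v) = 2/3 -> 2/3 = 1
v & w = 2/3 & 2/3 = 2/3
v -> (v & w) = 2/3 -> 2/3 = 1
(((v -> w) & w) -> (w & v)) <-> (v -> (v & w)) = 1 <-> 1 = 1
w <-> w = 2/3 <-> 2/3 = 1
v -> (w <-> w) = 2/3 -> 1 = 1
v & (v -> (w <-> w)) = 2/3 & 1 = 2/3
((((v -> w) & w) -> (w & v)) <-> (v -> (v & w))) -> (v & (v -> (w <-> w))) = 1 -> 2/3 = 2/3
(~~(((u -> u) & w) <-> (v -> w)) <-> (((v -> v) & ((v <-> u) -> (w <-> v))) -> (u & u))) & (((((v -> w) & w) -> (w & v)) <-> (v -> (v & w))) -> (v & (v -> (w <-> w)))) = 1/2 & 2/3 = 1/2

1/2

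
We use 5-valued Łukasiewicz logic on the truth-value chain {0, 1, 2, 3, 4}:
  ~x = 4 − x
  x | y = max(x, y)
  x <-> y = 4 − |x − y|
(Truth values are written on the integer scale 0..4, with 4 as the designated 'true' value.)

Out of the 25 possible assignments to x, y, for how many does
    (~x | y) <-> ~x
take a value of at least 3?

value 4: 15 assignments (counts)
value 3: 4 assignments (counts)
value 2: 3 assignments
value 1: 2 assignments
value 0: 1 assignment
So 19 of the 25 assignments meet the threshold.

19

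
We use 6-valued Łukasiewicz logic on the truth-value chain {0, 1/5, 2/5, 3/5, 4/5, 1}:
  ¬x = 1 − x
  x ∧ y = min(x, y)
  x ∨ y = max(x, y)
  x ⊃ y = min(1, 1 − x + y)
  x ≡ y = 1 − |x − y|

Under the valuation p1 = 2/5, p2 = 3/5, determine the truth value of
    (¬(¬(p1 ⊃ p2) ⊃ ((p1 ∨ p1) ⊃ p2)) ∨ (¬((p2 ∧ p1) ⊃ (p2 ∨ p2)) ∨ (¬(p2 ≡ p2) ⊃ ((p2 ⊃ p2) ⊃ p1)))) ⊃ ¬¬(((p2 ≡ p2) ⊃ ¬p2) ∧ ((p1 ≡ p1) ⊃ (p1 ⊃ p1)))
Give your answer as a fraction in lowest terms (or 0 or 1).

p1 ⊃ p2 = 2/5 ⊃ 3/5 = 1
¬(p1 ⊃ p2) = ¬1 = 0
p1 ∨ p1 = 2/5 ∨ 2/5 = 2/5
(p1 ∨ p1) ⊃ p2 = 2/5 ⊃ 3/5 = 1
¬(p1 ⊃ p2) ⊃ ((p1 ∨ p1) ⊃ p2) = 0 ⊃ 1 = 1
¬(¬(p1 ⊃ p2) ⊃ ((p1 ∨ p1) ⊃ p2)) = ¬1 = 0
p2 ∧ p1 = 3/5 ∧ 2/5 = 2/5
p2 ∨ p2 = 3/5 ∨ 3/5 = 3/5
(p2 ∧ p1) ⊃ (p2 ∨ p2) = 2/5 ⊃ 3/5 = 1
¬((p2 ∧ p1) ⊃ (p2 ∨ p2)) = ¬1 = 0
p2 ≡ p2 = 3/5 ≡ 3/5 = 1
¬(p2 ≡ p2) = ¬1 = 0
p2 ⊃ p2 = 3/5 ⊃ 3/5 = 1
(p2 ⊃ p2) ⊃ p1 = 1 ⊃ 2/5 = 2/5
¬(p2 ≡ p2) ⊃ ((p2 ⊃ p2) ⊃ p1) = 0 ⊃ 2/5 = 1
¬((p2 ∧ p1) ⊃ (p2 ∨ p2)) ∨ (¬(p2 ≡ p2) ⊃ ((p2 ⊃ p2) ⊃ p1)) = 0 ∨ 1 = 1
¬(¬(p1 ⊃ p2) ⊃ ((p1 ∨ p1) ⊃ p2)) ∨ (¬((p2 ∧ p1) ⊃ (p2 ∨ p2)) ∨ (¬(p2 ≡ p2) ⊃ ((p2 ⊃ p2) ⊃ p1))) = 0 ∨ 1 = 1
p2 ≡ p2 = 3/5 ≡ 3/5 = 1
¬p2 = ¬3/5 = 2/5
(p2 ≡ p2) ⊃ ¬p2 = 1 ⊃ 2/5 = 2/5
p1 ≡ p1 = 2/5 ≡ 2/5 = 1
p1 ⊃ p1 = 2/5 ⊃ 2/5 = 1
(p1 ≡ p1) ⊃ (p1 ⊃ p1) = 1 ⊃ 1 = 1
((p2 ≡ p2) ⊃ ¬p2) ∧ ((p1 ≡ p1) ⊃ (p1 ⊃ p1)) = 2/5 ∧ 1 = 2/5
¬(((p2 ≡ p2) ⊃ ¬p2) ∧ ((p1 ≡ p1) ⊃ (p1 ⊃ p1))) = ¬2/5 = 3/5
¬¬(((p2 ≡ p2) ⊃ ¬p2) ∧ ((p1 ≡ p1) ⊃ (p1 ⊃ p1))) = ¬3/5 = 2/5
(¬(¬(p1 ⊃ p2) ⊃ ((p1 ∨ p1) ⊃ p2)) ∨ (¬((p2 ∧ p1) ⊃ (p2 ∨ p2)) ∨ (¬(p2 ≡ p2) ⊃ ((p2 ⊃ p2) ⊃ p1)))) ⊃ ¬¬(((p2 ≡ p2) ⊃ ¬p2) ∧ ((p1 ≡ p1) ⊃ (p1 ⊃ p1))) = 1 ⊃ 2/5 = 2/5

2/5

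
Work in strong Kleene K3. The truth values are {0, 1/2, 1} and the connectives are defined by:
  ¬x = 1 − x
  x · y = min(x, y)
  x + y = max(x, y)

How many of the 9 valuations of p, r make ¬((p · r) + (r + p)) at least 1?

p = 0, r = 0 ↦ 1  ≥
p = 0, r = 1/2 ↦ 1/2  <
p = 0, r = 1 ↦ 0  <
p = 1/2, r = 0 ↦ 1/2  <
p = 1/2, r = 1/2 ↦ 1/2  <
p = 1/2, r = 1 ↦ 0  <
p = 1, r = 0 ↦ 0  <
p = 1, r = 1/2 ↦ 0  <
p = 1, r = 1 ↦ 0  <
So 1 of the 9 assignments meets the threshold.

1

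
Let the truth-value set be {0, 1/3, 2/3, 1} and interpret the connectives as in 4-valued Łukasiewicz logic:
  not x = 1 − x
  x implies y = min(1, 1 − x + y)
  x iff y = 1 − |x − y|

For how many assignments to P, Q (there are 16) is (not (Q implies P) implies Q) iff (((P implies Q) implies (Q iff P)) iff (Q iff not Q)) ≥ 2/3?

P = 0, Q = 0 ↦ 0  <
P = 0, Q = 1/3 ↦ 1  ≥
P = 0, Q = 2/3 ↦ 2/3  ≥
P = 0, Q = 1 ↦ 1  ≥
P = 1/3, Q = 0 ↦ 0  <
P = 1/3, Q = 1/3 ↦ 2/3  ≥
P = 1/3, Q = 2/3 ↦ 1  ≥
P = 1/3, Q = 1 ↦ 2/3  ≥
P = 2/3, Q = 0 ↦ 0  <
P = 2/3, Q = 1/3 ↦ 2/3  ≥
P = 2/3, Q = 2/3 ↦ 2/3  ≥
P = 2/3, Q = 1 ↦ 1/3  <
P = 1, Q = 0 ↦ 0  <
P = 1, Q = 1/3 ↦ 2/3  ≥
P = 1, Q = 2/3 ↦ 2/3  ≥
P = 1, Q = 1 ↦ 0  <
So 10 of the 16 assignments meet the threshold.

10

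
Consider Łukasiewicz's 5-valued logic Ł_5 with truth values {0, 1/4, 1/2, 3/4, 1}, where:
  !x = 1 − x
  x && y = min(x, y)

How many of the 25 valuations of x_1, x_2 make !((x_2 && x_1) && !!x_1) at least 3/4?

16

value 1: 9 assignments (counts)
value 3/4: 7 assignments (counts)
value 1/2: 5 assignments
value 1/4: 3 assignments
value 0: 1 assignment
So 16 of the 25 assignments meet the threshold.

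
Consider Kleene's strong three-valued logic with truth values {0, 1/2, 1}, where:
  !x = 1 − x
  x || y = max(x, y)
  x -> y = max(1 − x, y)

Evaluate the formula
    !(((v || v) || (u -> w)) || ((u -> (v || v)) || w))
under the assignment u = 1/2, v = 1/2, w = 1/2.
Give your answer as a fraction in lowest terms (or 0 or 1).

v || v = 1/2 || 1/2 = 1/2
u -> w = 1/2 -> 1/2 = 1/2
(v || v) || (u -> w) = 1/2 || 1/2 = 1/2
v || v = 1/2 || 1/2 = 1/2
u -> (v || v) = 1/2 -> 1/2 = 1/2
(u -> (v || v)) || w = 1/2 || 1/2 = 1/2
((v || v) || (u -> w)) || ((u -> (v || v)) || w) = 1/2 || 1/2 = 1/2
!(((v || v) || (u -> w)) || ((u -> (v || v)) || w)) = !1/2 = 1/2

1/2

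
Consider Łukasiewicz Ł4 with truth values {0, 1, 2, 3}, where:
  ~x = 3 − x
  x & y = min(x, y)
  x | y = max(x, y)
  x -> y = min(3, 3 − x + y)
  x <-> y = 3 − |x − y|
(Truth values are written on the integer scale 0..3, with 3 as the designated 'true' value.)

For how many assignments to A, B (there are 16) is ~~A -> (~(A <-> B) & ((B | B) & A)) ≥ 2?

A = 0, B = 0 ↦ 3  ≥
A = 0, B = 1 ↦ 3  ≥
A = 0, B = 2 ↦ 3  ≥
A = 0, B = 3 ↦ 3  ≥
A = 1, B = 0 ↦ 2  ≥
A = 1, B = 1 ↦ 2  ≥
A = 1, B = 2 ↦ 3  ≥
A = 1, B = 3 ↦ 3  ≥
A = 2, B = 0 ↦ 1  <
A = 2, B = 1 ↦ 2  ≥
A = 2, B = 2 ↦ 1  <
A = 2, B = 3 ↦ 2  ≥
A = 3, B = 0 ↦ 0  <
A = 3, B = 1 ↦ 1  <
A = 3, B = 2 ↦ 1  <
A = 3, B = 3 ↦ 0  <
So 10 of the 16 assignments meet the threshold.

10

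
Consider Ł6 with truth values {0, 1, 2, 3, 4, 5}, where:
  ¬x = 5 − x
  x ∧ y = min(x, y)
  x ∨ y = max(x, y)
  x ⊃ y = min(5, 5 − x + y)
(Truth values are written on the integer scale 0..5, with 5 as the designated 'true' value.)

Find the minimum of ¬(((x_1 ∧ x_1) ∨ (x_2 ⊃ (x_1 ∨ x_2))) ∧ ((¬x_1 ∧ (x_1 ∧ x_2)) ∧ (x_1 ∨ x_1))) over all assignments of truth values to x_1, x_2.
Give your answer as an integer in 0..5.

Take x_1 = 2, x_2 = 2:
x_1 ∧ x_1 = 2 ∧ 2 = 2
x_1 ∨ x_2 = 2 ∨ 2 = 2
x_2 ⊃ (x_1 ∨ x_2) = 2 ⊃ 2 = 5
(x_1 ∧ x_1) ∨ (x_2 ⊃ (x_1 ∨ x_2)) = 2 ∨ 5 = 5
¬x_1 = ¬2 = 3
x_1 ∧ x_2 = 2 ∧ 2 = 2
¬x_1 ∧ (x_1 ∧ x_2) = 3 ∧ 2 = 2
x_1 ∨ x_1 = 2 ∨ 2 = 2
(¬x_1 ∧ (x_1 ∧ x_2)) ∧ (x_1 ∨ x_1) = 2 ∧ 2 = 2
((x_1 ∧ x_1) ∨ (x_2 ⊃ (x_1 ∨ x_2))) ∧ ((¬x_1 ∧ (x_1 ∧ x_2)) ∧ (x_1 ∨ x_1)) = 5 ∧ 2 = 2
¬(((x_1 ∧ x_1) ∨ (x_2 ⊃ (x_1 ∨ x_2))) ∧ ((¬x_1 ∧ (x_1 ∧ x_2)) ∧ (x_1 ∨ x_1))) = ¬2 = 3
No assignment yields a value below 3, so this is the minimum.

3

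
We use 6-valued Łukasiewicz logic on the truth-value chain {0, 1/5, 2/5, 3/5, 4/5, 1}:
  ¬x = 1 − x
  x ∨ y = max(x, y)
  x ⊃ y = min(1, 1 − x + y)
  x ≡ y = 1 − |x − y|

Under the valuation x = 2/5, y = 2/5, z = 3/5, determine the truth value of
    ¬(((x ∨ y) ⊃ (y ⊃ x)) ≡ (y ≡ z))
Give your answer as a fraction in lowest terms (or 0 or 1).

x ∨ y = 2/5 ∨ 2/5 = 2/5
y ⊃ x = 2/5 ⊃ 2/5 = 1
(x ∨ y) ⊃ (y ⊃ x) = 2/5 ⊃ 1 = 1
y ≡ z = 2/5 ≡ 3/5 = 4/5
((x ∨ y) ⊃ (y ⊃ x)) ≡ (y ≡ z) = 1 ≡ 4/5 = 4/5
¬(((x ∨ y) ⊃ (y ⊃ x)) ≡ (y ≡ z)) = ¬4/5 = 1/5

1/5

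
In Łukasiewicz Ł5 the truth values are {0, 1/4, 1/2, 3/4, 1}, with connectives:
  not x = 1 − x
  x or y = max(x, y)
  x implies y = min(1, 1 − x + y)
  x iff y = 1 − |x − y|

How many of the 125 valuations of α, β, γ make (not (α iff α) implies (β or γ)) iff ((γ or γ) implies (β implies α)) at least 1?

value 1: 105 assignments (counts)
value 3/4: 10 assignments
value 1/2: 6 assignments
value 1/4: 3 assignments
value 0: 1 assignment
So 105 of the 125 assignments meet the threshold.

105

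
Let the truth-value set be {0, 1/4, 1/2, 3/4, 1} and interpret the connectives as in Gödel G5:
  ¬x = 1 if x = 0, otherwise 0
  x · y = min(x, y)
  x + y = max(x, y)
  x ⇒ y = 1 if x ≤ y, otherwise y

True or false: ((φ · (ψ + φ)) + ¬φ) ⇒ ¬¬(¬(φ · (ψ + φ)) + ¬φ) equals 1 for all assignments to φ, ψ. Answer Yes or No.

No

Counterexample: take φ = 1/4, ψ = 0.
ψ + φ = 0 + 1/4 = 1/4
φ · (ψ + φ) = 1/4 · 1/4 = 1/4
¬φ = ¬1/4 = 0
(φ · (ψ + φ)) + ¬φ = 1/4 + 0 = 1/4
ψ + φ = 0 + 1/4 = 1/4
φ · (ψ + φ) = 1/4 · 1/4 = 1/4
¬(φ · (ψ + φ)) = ¬1/4 = 0
¬φ = ¬1/4 = 0
¬(φ · (ψ + φ)) + ¬φ = 0 + 0 = 0
¬(¬(φ · (ψ + φ)) + ¬φ) = ¬0 = 1
¬¬(¬(φ · (ψ + φ)) + ¬φ) = ¬1 = 0
((φ · (ψ + φ)) + ¬φ) ⇒ ¬¬(¬(φ · (ψ + φ)) + ¬φ) = 1/4 ⇒ 0 = 0
This gives 0 ≠ 1.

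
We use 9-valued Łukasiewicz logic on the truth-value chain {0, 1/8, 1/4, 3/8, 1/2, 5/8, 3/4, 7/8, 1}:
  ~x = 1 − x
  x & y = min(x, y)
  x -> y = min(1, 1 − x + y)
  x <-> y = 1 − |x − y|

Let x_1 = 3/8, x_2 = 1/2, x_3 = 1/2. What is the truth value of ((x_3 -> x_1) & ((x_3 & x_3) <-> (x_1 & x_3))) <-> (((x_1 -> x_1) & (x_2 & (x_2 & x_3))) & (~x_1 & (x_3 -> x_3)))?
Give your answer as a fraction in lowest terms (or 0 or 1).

5/8

x_3 -> x_1 = 1/2 -> 3/8 = 7/8
x_3 & x_3 = 1/2 & 1/2 = 1/2
x_1 & x_3 = 3/8 & 1/2 = 3/8
(x_3 & x_3) <-> (x_1 & x_3) = 1/2 <-> 3/8 = 7/8
(x_3 -> x_1) & ((x_3 & x_3) <-> (x_1 & x_3)) = 7/8 & 7/8 = 7/8
x_1 -> x_1 = 3/8 -> 3/8 = 1
x_2 & x_3 = 1/2 & 1/2 = 1/2
x_2 & (x_2 & x_3) = 1/2 & 1/2 = 1/2
(x_1 -> x_1) & (x_2 & (x_2 & x_3)) = 1 & 1/2 = 1/2
~x_1 = ~3/8 = 5/8
x_3 -> x_3 = 1/2 -> 1/2 = 1
~x_1 & (x_3 -> x_3) = 5/8 & 1 = 5/8
((x_1 -> x_1) & (x_2 & (x_2 & x_3))) & (~x_1 & (x_3 -> x_3)) = 1/2 & 5/8 = 1/2
((x_3 -> x_1) & ((x_3 & x_3) <-> (x_1 & x_3))) <-> (((x_1 -> x_1) & (x_2 & (x_2 & x_3))) & (~x_1 & (x_3 -> x_3))) = 7/8 <-> 1/2 = 5/8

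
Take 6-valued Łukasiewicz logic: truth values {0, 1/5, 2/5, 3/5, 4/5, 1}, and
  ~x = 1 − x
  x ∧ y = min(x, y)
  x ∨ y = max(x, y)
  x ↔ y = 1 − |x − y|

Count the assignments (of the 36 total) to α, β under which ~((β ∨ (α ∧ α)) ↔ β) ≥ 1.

value 1: 1 assignment (counts)
value 4/5: 2 assignments
value 3/5: 3 assignments
value 2/5: 4 assignments
value 1/5: 5 assignments
value 0: 21 assignments
So 1 of the 36 assignments meets the threshold.

1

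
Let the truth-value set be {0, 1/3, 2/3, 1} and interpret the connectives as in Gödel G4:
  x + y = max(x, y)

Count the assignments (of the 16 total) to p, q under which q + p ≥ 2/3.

12

p = 0, q = 0 ↦ 0  <
p = 0, q = 1/3 ↦ 1/3  <
p = 0, q = 2/3 ↦ 2/3  ≥
p = 0, q = 1 ↦ 1  ≥
p = 1/3, q = 0 ↦ 1/3  <
p = 1/3, q = 1/3 ↦ 1/3  <
p = 1/3, q = 2/3 ↦ 2/3  ≥
p = 1/3, q = 1 ↦ 1  ≥
p = 2/3, q = 0 ↦ 2/3  ≥
p = 2/3, q = 1/3 ↦ 2/3  ≥
p = 2/3, q = 2/3 ↦ 2/3  ≥
p = 2/3, q = 1 ↦ 1  ≥
p = 1, q = 0 ↦ 1  ≥
p = 1, q = 1/3 ↦ 1  ≥
p = 1, q = 2/3 ↦ 1  ≥
p = 1, q = 1 ↦ 1  ≥
So 12 of the 16 assignments meet the threshold.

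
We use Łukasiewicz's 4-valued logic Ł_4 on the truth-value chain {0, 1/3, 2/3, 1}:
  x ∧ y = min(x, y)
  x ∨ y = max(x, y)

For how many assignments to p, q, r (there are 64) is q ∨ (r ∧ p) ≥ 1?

value 1: 19 assignments (counts)
value 2/3: 21 assignments
value 1/3: 17 assignments
value 0: 7 assignments
So 19 of the 64 assignments meet the threshold.

19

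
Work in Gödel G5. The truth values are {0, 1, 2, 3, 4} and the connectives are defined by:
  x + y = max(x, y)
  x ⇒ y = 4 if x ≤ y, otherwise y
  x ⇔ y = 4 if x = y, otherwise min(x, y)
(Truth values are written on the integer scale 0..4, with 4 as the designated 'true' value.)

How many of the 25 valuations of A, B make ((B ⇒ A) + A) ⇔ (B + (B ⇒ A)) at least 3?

value 4: 15 assignments (counts)
value 3: 1 assignment (counts)
value 2: 2 assignments
value 1: 3 assignments
value 0: 4 assignments
So 16 of the 25 assignments meet the threshold.

16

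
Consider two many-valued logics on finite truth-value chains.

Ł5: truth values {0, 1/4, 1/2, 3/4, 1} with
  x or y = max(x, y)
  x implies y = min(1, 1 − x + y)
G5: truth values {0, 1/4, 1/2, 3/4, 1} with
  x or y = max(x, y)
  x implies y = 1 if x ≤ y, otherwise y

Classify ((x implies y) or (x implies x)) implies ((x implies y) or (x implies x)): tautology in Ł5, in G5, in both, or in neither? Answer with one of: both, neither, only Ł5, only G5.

In Ł5: every assignment gives 1 — tautology.
In G5: every assignment gives 1 — tautology.

both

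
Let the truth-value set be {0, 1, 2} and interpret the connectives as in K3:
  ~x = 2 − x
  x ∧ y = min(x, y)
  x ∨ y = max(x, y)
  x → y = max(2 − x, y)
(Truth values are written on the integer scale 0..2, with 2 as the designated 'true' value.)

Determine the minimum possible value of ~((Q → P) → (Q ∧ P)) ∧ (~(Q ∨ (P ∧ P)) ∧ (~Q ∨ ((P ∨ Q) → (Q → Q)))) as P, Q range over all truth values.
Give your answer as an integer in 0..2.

0

Take P = 0, Q = 2:
Q → P = 2 → 0 = 0
Q ∧ P = 2 ∧ 0 = 0
(Q → P) → (Q ∧ P) = 0 → 0 = 2
~((Q → P) → (Q ∧ P)) = ~2 = 0
P ∧ P = 0 ∧ 0 = 0
Q ∨ (P ∧ P) = 2 ∨ 0 = 2
~(Q ∨ (P ∧ P)) = ~2 = 0
~Q = ~2 = 0
P ∨ Q = 0 ∨ 2 = 2
Q → Q = 2 → 2 = 2
(P ∨ Q) → (Q → Q) = 2 → 2 = 2
~Q ∨ ((P ∨ Q) → (Q → Q)) = 0 ∨ 2 = 2
~(Q ∨ (P ∧ P)) ∧ (~Q ∨ ((P ∨ Q) → (Q → Q))) = 0 ∧ 2 = 0
~((Q → P) → (Q ∧ P)) ∧ (~(Q ∨ (P ∧ P)) ∧ (~Q ∨ ((P ∨ Q) → (Q → Q)))) = 0 ∧ 0 = 0
No assignment yields a value below 0, so this is the minimum.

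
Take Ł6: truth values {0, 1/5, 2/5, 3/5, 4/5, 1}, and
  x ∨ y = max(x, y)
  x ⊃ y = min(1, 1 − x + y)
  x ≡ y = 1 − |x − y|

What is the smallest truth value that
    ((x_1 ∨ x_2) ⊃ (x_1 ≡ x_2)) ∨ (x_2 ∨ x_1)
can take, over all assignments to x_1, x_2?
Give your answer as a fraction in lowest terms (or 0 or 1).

Take x_1 = 0, x_2 = 3/5:
x_1 ∨ x_2 = 0 ∨ 3/5 = 3/5
x_1 ≡ x_2 = 0 ≡ 3/5 = 2/5
(x_1 ∨ x_2) ⊃ (x_1 ≡ x_2) = 3/5 ⊃ 2/5 = 4/5
x_2 ∨ x_1 = 3/5 ∨ 0 = 3/5
((x_1 ∨ x_2) ⊃ (x_1 ≡ x_2)) ∨ (x_2 ∨ x_1) = 4/5 ∨ 3/5 = 4/5
No assignment yields a value below 4/5, so this is the minimum.

4/5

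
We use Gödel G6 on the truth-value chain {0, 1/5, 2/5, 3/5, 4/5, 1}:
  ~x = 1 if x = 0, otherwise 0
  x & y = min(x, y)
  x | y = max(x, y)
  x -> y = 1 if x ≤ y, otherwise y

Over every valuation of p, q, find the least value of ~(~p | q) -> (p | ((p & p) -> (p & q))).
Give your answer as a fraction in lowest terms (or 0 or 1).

1/5

Take p = 1/5, q = 0:
~p = ~1/5 = 0
~p | q = 0 | 0 = 0
~(~p | q) = ~0 = 1
p & p = 1/5 & 1/5 = 1/5
p & q = 1/5 & 0 = 0
(p & p) -> (p & q) = 1/5 -> 0 = 0
p | ((p & p) -> (p & q)) = 1/5 | 0 = 1/5
~(~p | q) -> (p | ((p & p) -> (p & q))) = 1 -> 1/5 = 1/5
No assignment yields a value below 1/5, so this is the minimum.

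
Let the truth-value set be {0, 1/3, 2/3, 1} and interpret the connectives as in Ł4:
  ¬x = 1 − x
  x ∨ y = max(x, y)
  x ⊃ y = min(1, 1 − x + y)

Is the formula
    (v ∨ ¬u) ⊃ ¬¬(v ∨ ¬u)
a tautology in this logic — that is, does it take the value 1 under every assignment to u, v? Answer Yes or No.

u = 0, v = 0 ↦ 1
u = 0, v = 1/3 ↦ 1
u = 0, v = 2/3 ↦ 1
u = 0, v = 1 ↦ 1
u = 1/3, v = 0 ↦ 1
u = 1/3, v = 1/3 ↦ 1
u = 1/3, v = 2/3 ↦ 1
u = 1/3, v = 1 ↦ 1
u = 2/3, v = 0 ↦ 1
u = 2/3, v = 1/3 ↦ 1
u = 2/3, v = 2/3 ↦ 1
u = 2/3, v = 1 ↦ 1
u = 1, v = 0 ↦ 1
u = 1, v = 1/3 ↦ 1
u = 1, v = 2/3 ↦ 1
u = 1, v = 1 ↦ 1
Every assignment gives a value ≥ 1.

Yes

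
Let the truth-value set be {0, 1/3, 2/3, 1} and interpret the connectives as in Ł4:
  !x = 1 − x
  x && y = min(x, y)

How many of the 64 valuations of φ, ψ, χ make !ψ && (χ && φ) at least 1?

1

value 1: 1 assignment (counts)
value 2/3: 7 assignments
value 1/3: 19 assignments
value 0: 37 assignments
So 1 of the 64 assignments meets the threshold.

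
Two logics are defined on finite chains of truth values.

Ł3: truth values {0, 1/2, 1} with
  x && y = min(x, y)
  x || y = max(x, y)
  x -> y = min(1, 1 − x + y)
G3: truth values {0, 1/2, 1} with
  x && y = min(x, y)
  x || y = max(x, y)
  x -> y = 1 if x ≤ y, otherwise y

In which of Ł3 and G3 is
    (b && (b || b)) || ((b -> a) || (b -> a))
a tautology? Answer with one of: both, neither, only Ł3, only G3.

In Ł3: at a = 0, b = 1/2 the value is 1/2 — not a tautology.
In G3: at a = 0, b = 1/2 the value is 1/2 — not a tautology.

neither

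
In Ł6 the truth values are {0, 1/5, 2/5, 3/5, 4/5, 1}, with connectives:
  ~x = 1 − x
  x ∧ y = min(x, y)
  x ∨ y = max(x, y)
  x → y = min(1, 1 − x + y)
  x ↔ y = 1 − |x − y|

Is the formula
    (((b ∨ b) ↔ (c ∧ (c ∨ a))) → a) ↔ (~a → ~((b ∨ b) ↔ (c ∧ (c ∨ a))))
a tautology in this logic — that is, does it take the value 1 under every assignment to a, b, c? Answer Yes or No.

Yes

At a = 1/5, b = 3/5, c = 3/5, for instance:
b ∨ b = 3/5 ∨ 3/5 = 3/5
c ∨ a = 3/5 ∨ 1/5 = 3/5
c ∧ (c ∨ a) = 3/5 ∧ 3/5 = 3/5
(b ∨ b) ↔ (c ∧ (c ∨ a)) = 3/5 ↔ 3/5 = 1
((b ∨ b) ↔ (c ∧ (c ∨ a))) → a = 1 → 1/5 = 1/5
~a = ~1/5 = 4/5
~((b ∨ b) ↔ (c ∧ (c ∨ a))) = ~1 = 0
~a → ~((b ∨ b) ↔ (c ∧ (c ∨ a))) = 4/5 → 0 = 1/5
(((b ∨ b) ↔ (c ∧ (c ∨ a))) → a) ↔ (~a → ~((b ∨ b) ↔ (c ∧ (c ∨ a)))) = 1/5 ↔ 1/5 = 1
and checking the remaining 215 assignments likewise gives ≥ 1 in every case.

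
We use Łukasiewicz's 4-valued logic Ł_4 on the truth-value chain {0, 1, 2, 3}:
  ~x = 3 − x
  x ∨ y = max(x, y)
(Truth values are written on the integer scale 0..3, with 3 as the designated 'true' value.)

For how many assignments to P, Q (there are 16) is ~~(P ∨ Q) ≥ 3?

P = 0, Q = 0 ↦ 0  <
P = 0, Q = 1 ↦ 1  <
P = 0, Q = 2 ↦ 2  <
P = 0, Q = 3 ↦ 3  ≥
P = 1, Q = 0 ↦ 1  <
P = 1, Q = 1 ↦ 1  <
P = 1, Q = 2 ↦ 2  <
P = 1, Q = 3 ↦ 3  ≥
P = 2, Q = 0 ↦ 2  <
P = 2, Q = 1 ↦ 2  <
P = 2, Q = 2 ↦ 2  <
P = 2, Q = 3 ↦ 3  ≥
P = 3, Q = 0 ↦ 3  ≥
P = 3, Q = 1 ↦ 3  ≥
P = 3, Q = 2 ↦ 3  ≥
P = 3, Q = 3 ↦ 3  ≥
So 7 of the 16 assignments meet the threshold.

7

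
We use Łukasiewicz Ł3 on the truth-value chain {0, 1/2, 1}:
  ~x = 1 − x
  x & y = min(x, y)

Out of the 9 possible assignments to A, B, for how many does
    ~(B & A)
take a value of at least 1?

5

A = 0, B = 0 ↦ 1  ≥
A = 0, B = 1/2 ↦ 1  ≥
A = 0, B = 1 ↦ 1  ≥
A = 1/2, B = 0 ↦ 1  ≥
A = 1/2, B = 1/2 ↦ 1/2  <
A = 1/2, B = 1 ↦ 1/2  <
A = 1, B = 0 ↦ 1  ≥
A = 1, B = 1/2 ↦ 1/2  <
A = 1, B = 1 ↦ 0  <
So 5 of the 9 assignments meet the threshold.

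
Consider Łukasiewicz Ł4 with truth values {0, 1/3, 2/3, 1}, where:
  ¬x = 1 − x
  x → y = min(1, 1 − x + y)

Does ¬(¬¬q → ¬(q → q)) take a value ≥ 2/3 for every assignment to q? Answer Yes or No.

No

Counterexample: take q = 0.
¬q = ¬0 = 1
¬¬q = ¬1 = 0
q → q = 0 → 0 = 1
¬(q → q) = ¬1 = 0
¬¬q → ¬(q → q) = 0 → 0 = 1
¬(¬¬q → ¬(q → q)) = ¬1 = 0
This gives 0, which is below 2/3.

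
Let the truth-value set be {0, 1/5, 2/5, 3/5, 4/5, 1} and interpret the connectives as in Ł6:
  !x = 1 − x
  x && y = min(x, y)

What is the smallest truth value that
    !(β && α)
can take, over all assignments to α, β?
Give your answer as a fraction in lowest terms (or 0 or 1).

Take α = 1, β = 1:
β && α = 1 && 1 = 1
!(β && α) = !1 = 0
No assignment yields a value below 0, so this is the minimum.

0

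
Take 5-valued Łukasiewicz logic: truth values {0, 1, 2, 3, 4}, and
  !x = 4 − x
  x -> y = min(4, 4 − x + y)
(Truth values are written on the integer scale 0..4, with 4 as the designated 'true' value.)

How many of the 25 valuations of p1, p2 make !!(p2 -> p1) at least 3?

value 4: 15 assignments (counts)
value 3: 4 assignments (counts)
value 2: 3 assignments
value 1: 2 assignments
value 0: 1 assignment
So 19 of the 25 assignments meet the threshold.

19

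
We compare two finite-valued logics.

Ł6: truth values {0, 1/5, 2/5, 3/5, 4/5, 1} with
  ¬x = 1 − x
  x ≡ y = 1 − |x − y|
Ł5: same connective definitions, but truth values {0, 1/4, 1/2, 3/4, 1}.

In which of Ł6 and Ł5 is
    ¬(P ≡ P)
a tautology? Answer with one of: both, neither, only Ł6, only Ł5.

neither

In Ł6: at P = 0 the value is 0 — not a tautology.
In Ł5: at P = 0 the value is 0 — not a tautology.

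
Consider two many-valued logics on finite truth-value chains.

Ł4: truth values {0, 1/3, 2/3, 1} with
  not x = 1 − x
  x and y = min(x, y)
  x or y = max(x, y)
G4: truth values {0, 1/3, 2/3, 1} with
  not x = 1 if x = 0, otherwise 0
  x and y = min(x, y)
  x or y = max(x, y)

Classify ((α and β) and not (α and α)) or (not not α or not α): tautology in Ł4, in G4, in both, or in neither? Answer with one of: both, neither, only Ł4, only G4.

In Ł4: at α = 1/3, β = 0 the value is 2/3 — not a tautology.
In G4: every assignment gives 1 — tautology.

only G4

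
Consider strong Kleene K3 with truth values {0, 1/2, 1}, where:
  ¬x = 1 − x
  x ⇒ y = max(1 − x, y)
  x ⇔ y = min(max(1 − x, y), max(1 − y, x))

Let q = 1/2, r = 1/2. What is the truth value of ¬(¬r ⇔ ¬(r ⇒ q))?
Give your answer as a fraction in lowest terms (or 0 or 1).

1/2

¬r = ¬1/2 = 1/2
r ⇒ q = 1/2 ⇒ 1/2 = 1/2
¬(r ⇒ q) = ¬1/2 = 1/2
¬r ⇔ ¬(r ⇒ q) = 1/2 ⇔ 1/2 = 1/2
¬(¬r ⇔ ¬(r ⇒ q)) = ¬1/2 = 1/2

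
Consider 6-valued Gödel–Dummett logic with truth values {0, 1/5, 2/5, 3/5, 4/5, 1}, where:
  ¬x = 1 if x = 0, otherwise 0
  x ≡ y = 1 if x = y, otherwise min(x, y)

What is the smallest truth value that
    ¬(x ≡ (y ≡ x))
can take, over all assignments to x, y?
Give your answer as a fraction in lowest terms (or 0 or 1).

0

Take x = 0, y = 1/5:
y ≡ x = 1/5 ≡ 0 = 0
x ≡ (y ≡ x) = 0 ≡ 0 = 1
¬(x ≡ (y ≡ x)) = ¬1 = 0
No assignment yields a value below 0, so this is the minimum.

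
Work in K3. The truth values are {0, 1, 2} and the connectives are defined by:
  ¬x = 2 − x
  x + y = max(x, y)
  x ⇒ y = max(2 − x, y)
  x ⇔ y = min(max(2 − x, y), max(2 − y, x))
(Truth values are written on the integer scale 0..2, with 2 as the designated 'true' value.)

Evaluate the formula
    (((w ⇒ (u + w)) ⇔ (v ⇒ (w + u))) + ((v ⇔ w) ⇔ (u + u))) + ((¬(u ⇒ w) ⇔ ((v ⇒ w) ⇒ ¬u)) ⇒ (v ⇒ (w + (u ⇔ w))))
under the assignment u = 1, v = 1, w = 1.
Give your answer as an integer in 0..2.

1

u + w = 1 + 1 = 1
w ⇒ (u + w) = 1 ⇒ 1 = 1
w + u = 1 + 1 = 1
v ⇒ (w + u) = 1 ⇒ 1 = 1
(w ⇒ (u + w)) ⇔ (v ⇒ (w + u)) = 1 ⇔ 1 = 1
v ⇔ w = 1 ⇔ 1 = 1
u + u = 1 + 1 = 1
(v ⇔ w) ⇔ (u + u) = 1 ⇔ 1 = 1
((w ⇒ (u + w)) ⇔ (v ⇒ (w + u))) + ((v ⇔ w) ⇔ (u + u)) = 1 + 1 = 1
u ⇒ w = 1 ⇒ 1 = 1
¬(u ⇒ w) = ¬1 = 1
v ⇒ w = 1 ⇒ 1 = 1
¬u = ¬1 = 1
(v ⇒ w) ⇒ ¬u = 1 ⇒ 1 = 1
¬(u ⇒ w) ⇔ ((v ⇒ w) ⇒ ¬u) = 1 ⇔ 1 = 1
u ⇔ w = 1 ⇔ 1 = 1
w + (u ⇔ w) = 1 + 1 = 1
v ⇒ (w + (u ⇔ w)) = 1 ⇒ 1 = 1
(¬(u ⇒ w) ⇔ ((v ⇒ w) ⇒ ¬u)) ⇒ (v ⇒ (w + (u ⇔ w))) = 1 ⇒ 1 = 1
(((w ⇒ (u + w)) ⇔ (v ⇒ (w + u))) + ((v ⇔ w) ⇔ (u + u))) + ((¬(u ⇒ w) ⇔ ((v ⇒ w) ⇒ ¬u)) ⇒ (v ⇒ (w + (u ⇔ w)))) = 1 + 1 = 1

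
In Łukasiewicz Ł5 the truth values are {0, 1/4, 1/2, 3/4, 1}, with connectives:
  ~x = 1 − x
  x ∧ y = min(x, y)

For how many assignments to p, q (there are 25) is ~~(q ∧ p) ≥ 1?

value 1: 1 assignment (counts)
value 3/4: 3 assignments
value 1/2: 5 assignments
value 1/4: 7 assignments
value 0: 9 assignments
So 1 of the 25 assignments meets the threshold.

1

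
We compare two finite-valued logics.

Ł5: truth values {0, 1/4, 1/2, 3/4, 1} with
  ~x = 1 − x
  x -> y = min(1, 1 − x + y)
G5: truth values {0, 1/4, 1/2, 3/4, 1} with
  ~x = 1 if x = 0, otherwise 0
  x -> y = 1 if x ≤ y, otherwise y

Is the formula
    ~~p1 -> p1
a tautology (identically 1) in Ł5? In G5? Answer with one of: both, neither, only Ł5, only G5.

In Ł5: every assignment gives 1 — tautology.
In G5: at p1 = 1/4 the value is 1/4 — not a tautology.

only Ł5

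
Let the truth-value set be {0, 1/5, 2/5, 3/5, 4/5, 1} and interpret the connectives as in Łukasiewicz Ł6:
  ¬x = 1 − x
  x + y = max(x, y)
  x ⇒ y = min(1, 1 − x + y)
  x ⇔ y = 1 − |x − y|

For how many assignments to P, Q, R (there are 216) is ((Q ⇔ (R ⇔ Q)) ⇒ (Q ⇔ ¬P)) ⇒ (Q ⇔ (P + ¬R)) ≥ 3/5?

156

value 1: 80 assignments (counts)
value 4/5: 48 assignments (counts)
value 3/5: 28 assignments (counts)
value 2/5: 30 assignments
value 1/5: 18 assignments
value 0: 12 assignments
So 156 of the 216 assignments meet the threshold.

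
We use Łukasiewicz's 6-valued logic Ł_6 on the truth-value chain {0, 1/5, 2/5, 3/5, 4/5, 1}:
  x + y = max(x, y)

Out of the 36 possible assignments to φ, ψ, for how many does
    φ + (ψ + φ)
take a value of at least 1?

value 1: 11 assignments (counts)
value 4/5: 9 assignments
value 3/5: 7 assignments
value 2/5: 5 assignments
value 1/5: 3 assignments
value 0: 1 assignment
So 11 of the 36 assignments meet the threshold.

11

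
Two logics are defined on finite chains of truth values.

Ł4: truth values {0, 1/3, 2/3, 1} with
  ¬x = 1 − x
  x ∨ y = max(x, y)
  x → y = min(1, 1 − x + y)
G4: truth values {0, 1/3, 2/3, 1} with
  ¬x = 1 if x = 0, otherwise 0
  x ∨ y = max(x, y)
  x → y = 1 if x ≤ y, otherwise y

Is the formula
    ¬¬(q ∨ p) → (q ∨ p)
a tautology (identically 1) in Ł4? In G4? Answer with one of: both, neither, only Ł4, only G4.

only Ł4

In Ł4: every assignment gives 1 — tautology.
In G4: at p = 0, q = 1/3 the value is 1/3 — not a tautology.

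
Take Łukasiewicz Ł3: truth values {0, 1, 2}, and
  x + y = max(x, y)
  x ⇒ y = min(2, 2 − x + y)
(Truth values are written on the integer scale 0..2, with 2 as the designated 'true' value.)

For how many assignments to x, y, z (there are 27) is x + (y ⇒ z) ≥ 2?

21

value 2: 21 assignments (counts)
value 1: 5 assignments
value 0: 1 assignment
So 21 of the 27 assignments meet the threshold.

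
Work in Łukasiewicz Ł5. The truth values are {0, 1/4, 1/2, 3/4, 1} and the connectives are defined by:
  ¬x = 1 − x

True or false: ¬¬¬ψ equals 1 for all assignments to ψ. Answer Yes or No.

No

Counterexample: take ψ = 1/4.
¬ψ = ¬1/4 = 3/4
¬¬ψ = ¬3/4 = 1/4
¬¬¬ψ = ¬1/4 = 3/4
This gives 3/4 ≠ 1.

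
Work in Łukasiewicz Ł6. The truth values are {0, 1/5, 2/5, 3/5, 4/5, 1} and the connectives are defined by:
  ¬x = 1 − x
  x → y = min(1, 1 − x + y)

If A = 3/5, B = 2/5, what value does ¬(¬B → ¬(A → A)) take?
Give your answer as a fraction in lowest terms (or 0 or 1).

¬B = ¬2/5 = 3/5
A → A = 3/5 → 3/5 = 1
¬(A → A) = ¬1 = 0
¬B → ¬(A → A) = 3/5 → 0 = 2/5
¬(¬B → ¬(A → A)) = ¬2/5 = 3/5

3/5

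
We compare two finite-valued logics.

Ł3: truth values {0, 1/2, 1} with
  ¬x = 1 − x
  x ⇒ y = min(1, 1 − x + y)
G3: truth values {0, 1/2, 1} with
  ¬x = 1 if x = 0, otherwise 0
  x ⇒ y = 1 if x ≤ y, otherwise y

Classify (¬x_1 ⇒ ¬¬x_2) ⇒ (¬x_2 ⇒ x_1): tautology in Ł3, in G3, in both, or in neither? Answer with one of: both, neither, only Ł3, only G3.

In Ł3: every assignment gives 1 — tautology.
In G3: at x_1 = 1/2, x_2 = 0 the value is 1/2 — not a tautology.

only Ł3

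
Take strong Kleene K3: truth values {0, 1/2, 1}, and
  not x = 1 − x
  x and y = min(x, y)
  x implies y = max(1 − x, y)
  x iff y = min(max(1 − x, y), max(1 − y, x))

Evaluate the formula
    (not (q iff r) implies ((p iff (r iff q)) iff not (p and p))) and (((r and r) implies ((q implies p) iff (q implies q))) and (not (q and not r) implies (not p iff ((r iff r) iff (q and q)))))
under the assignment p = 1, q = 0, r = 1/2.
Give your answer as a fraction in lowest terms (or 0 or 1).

q iff r = 0 iff 1/2 = 1/2
not (q iff r) = not 1/2 = 1/2
r iff q = 1/2 iff 0 = 1/2
p iff (r iff q) = 1 iff 1/2 = 1/2
p and p = 1 and 1 = 1
not (p and p) = not 1 = 0
(p iff (r iff q)) iff not (p and p) = 1/2 iff 0 = 1/2
not (q iff r) implies ((p iff (r iff q)) iff not (p and p)) = 1/2 implies 1/2 = 1/2
r and r = 1/2 and 1/2 = 1/2
q implies p = 0 implies 1 = 1
q implies q = 0 implies 0 = 1
(q implies p) iff (q implies q) = 1 iff 1 = 1
(r and r) implies ((q implies p) iff (q implies q)) = 1/2 implies 1 = 1
not r = not 1/2 = 1/2
q and not r = 0 and 1/2 = 0
not (q and not r) = not 0 = 1
not p = not 1 = 0
r iff r = 1/2 iff 1/2 = 1/2
q and q = 0 and 0 = 0
(r iff r) iff (q and q) = 1/2 iff 0 = 1/2
not p iff ((r iff r) iff (q and q)) = 0 iff 1/2 = 1/2
not (q and not r) implies (not p iff ((r iff r) iff (q and q))) = 1 implies 1/2 = 1/2
((r and r) implies ((q implies p) iff (q implies q))) and (not (q and not r) implies (not p iff ((r iff r) iff (q and q)))) = 1 and 1/2 = 1/2
(not (q iff r) implies ((p iff (r iff q)) iff not (p and p))) and (((r and r) implies ((q implies p) iff (q implies q))) and (not (q and not r) implies (not p iff ((r iff r) iff (q and q))))) = 1/2 and 1/2 = 1/2

1/2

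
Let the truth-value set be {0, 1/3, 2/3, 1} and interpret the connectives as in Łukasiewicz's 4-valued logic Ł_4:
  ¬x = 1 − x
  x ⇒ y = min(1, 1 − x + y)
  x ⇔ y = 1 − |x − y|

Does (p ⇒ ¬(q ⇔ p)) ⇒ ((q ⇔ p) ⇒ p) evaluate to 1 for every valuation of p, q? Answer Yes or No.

Counterexample: take p = 0, q = 0.
q ⇔ p = 0 ⇔ 0 = 1
¬(q ⇔ p) = ¬1 = 0
p ⇒ ¬(q ⇔ p) = 0 ⇒ 0 = 1
q ⇔ p = 0 ⇔ 0 = 1
(q ⇔ p) ⇒ p = 1 ⇒ 0 = 0
(p ⇒ ¬(q ⇔ p)) ⇒ ((q ⇔ p) ⇒ p) = 1 ⇒ 0 = 0
This gives 0 ≠ 1.

No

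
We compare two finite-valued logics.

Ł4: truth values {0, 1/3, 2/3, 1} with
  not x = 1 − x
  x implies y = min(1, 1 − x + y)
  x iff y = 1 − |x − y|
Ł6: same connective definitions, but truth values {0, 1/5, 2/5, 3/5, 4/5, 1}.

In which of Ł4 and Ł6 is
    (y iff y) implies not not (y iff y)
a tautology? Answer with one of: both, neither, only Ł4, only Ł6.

In Ł4: every assignment gives 1 — tautology.
In Ł6: every assignment gives 1 — tautology.

both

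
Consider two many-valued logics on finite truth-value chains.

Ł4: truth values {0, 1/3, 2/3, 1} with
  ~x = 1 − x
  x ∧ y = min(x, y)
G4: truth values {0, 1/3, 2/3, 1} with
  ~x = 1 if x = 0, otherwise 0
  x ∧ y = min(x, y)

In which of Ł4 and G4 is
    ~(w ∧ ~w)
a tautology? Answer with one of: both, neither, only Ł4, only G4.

only G4

In Ł4: at w = 1/3 the value is 2/3 — not a tautology.
In G4: every assignment gives 1 — tautology.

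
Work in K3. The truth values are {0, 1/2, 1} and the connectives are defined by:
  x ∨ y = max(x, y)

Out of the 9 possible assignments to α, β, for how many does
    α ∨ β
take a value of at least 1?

α = 0, β = 0 ↦ 0  <
α = 0, β = 1/2 ↦ 1/2  <
α = 0, β = 1 ↦ 1  ≥
α = 1/2, β = 0 ↦ 1/2  <
α = 1/2, β = 1/2 ↦ 1/2  <
α = 1/2, β = 1 ↦ 1  ≥
α = 1, β = 0 ↦ 1  ≥
α = 1, β = 1/2 ↦ 1  ≥
α = 1, β = 1 ↦ 1  ≥
So 5 of the 9 assignments meet the threshold.

5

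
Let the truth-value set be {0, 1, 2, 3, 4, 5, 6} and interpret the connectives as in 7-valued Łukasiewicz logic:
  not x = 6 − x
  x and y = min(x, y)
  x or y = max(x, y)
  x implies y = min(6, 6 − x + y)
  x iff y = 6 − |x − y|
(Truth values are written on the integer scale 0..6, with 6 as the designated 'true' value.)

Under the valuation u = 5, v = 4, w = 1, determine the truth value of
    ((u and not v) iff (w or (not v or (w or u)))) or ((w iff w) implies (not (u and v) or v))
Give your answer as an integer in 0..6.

not v = not 4 = 2
u and not v = 5 and 2 = 2
not v = not 4 = 2
w or u = 1 or 5 = 5
not v or (w or u) = 2 or 5 = 5
w or (not v or (w or u)) = 1 or 5 = 5
(u and not v) iff (w or (not v or (w or u))) = 2 iff 5 = 3
w iff w = 1 iff 1 = 6
u and v = 5 and 4 = 4
not (u and v) = not 4 = 2
not (u and v) or v = 2 or 4 = 4
(w iff w) implies (not (u and v) or v) = 6 implies 4 = 4
((u and not v) iff (w or (not v or (w or u)))) or ((w iff w) implies (not (u and v) or v)) = 3 or 4 = 4

4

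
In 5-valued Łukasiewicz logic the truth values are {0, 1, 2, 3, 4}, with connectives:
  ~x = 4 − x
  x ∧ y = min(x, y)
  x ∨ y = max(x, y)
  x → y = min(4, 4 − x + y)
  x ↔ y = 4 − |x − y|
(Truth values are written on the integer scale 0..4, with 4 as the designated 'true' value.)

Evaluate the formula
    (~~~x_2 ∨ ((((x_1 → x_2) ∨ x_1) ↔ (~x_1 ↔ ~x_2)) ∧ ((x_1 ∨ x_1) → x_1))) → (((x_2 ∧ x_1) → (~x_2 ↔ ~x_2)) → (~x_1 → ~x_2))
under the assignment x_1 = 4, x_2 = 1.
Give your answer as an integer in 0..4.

~x_2 = ~1 = 3
~~x_2 = ~3 = 1
~~~x_2 = ~1 = 3
x_1 → x_2 = 4 → 1 = 1
(x_1 → x_2) ∨ x_1 = 1 ∨ 4 = 4
~x_1 = ~4 = 0
~x_2 = ~1 = 3
~x_1 ↔ ~x_2 = 0 ↔ 3 = 1
((x_1 → x_2) ∨ x_1) ↔ (~x_1 ↔ ~x_2) = 4 ↔ 1 = 1
x_1 ∨ x_1 = 4 ∨ 4 = 4
(x_1 ∨ x_1) → x_1 = 4 → 4 = 4
(((x_1 → x_2) ∨ x_1) ↔ (~x_1 ↔ ~x_2)) ∧ ((x_1 ∨ x_1) → x_1) = 1 ∧ 4 = 1
~~~x_2 ∨ ((((x_1 → x_2) ∨ x_1) ↔ (~x_1 ↔ ~x_2)) ∧ ((x_1 ∨ x_1) → x_1)) = 3 ∨ 1 = 3
x_2 ∧ x_1 = 1 ∧ 4 = 1
~x_2 = ~1 = 3
~x_2 = ~1 = 3
~x_2 ↔ ~x_2 = 3 ↔ 3 = 4
(x_2 ∧ x_1) → (~x_2 ↔ ~x_2) = 1 → 4 = 4
~x_1 = ~4 = 0
~x_2 = ~1 = 3
~x_1 → ~x_2 = 0 → 3 = 4
((x_2 ∧ x_1) → (~x_2 ↔ ~x_2)) → (~x_1 → ~x_2) = 4 → 4 = 4
(~~~x_2 ∨ ((((x_1 → x_2) ∨ x_1) ↔ (~x_1 ↔ ~x_2)) ∧ ((x_1 ∨ x_1) → x_1))) → (((x_2 ∧ x_1) → (~x_2 ↔ ~x_2)) → (~x_1 → ~x_2)) = 3 → 4 = 4

4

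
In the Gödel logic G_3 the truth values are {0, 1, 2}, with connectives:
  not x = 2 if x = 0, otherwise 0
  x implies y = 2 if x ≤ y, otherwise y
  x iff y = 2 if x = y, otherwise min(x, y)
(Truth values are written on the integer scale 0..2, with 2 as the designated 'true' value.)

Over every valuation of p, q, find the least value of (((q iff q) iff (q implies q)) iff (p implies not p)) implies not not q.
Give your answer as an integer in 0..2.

Take p = 0, q = 0:
q iff q = 0 iff 0 = 2
q implies q = 0 implies 0 = 2
(q iff q) iff (q implies q) = 2 iff 2 = 2
not p = not 0 = 2
p implies not p = 0 implies 2 = 2
((q iff q) iff (q implies q)) iff (p implies not p) = 2 iff 2 = 2
not q = not 0 = 2
not not q = not 2 = 0
(((q iff q) iff (q implies q)) iff (p implies not p)) implies not not q = 2 implies 0 = 0
No assignment yields a value below 0, so this is the minimum.

0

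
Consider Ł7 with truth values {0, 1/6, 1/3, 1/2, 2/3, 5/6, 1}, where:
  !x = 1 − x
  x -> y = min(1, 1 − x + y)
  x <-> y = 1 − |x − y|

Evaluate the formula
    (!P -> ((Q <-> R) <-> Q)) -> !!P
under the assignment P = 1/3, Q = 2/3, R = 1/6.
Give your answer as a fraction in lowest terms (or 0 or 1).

!P = !1/3 = 2/3
Q <-> R = 2/3 <-> 1/6 = 1/2
(Q <-> R) <-> Q = 1/2 <-> 2/3 = 5/6
!P -> ((Q <-> R) <-> Q) = 2/3 -> 5/6 = 1
!P = !1/3 = 2/3
!!P = !2/3 = 1/3
(!P -> ((Q <-> R) <-> Q)) -> !!P = 1 -> 1/3 = 1/3

1/3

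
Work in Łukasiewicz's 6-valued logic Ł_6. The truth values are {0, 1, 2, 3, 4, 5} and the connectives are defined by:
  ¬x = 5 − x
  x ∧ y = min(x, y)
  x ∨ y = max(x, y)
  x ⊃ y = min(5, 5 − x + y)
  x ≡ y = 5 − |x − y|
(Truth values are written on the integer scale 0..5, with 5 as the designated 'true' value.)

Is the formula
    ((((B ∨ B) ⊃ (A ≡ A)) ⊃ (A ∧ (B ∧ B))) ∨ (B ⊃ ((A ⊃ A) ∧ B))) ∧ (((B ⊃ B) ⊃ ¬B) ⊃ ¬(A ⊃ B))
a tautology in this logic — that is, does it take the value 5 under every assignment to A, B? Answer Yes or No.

No

Counterexample: take A = 0, B = 0.
B ∨ B = 0 ∨ 0 = 0
A ≡ A = 0 ≡ 0 = 5
(B ∨ B) ⊃ (A ≡ A) = 0 ⊃ 5 = 5
B ∧ B = 0 ∧ 0 = 0
A ∧ (B ∧ B) = 0 ∧ 0 = 0
((B ∨ B) ⊃ (A ≡ A)) ⊃ (A ∧ (B ∧ B)) = 5 ⊃ 0 = 0
A ⊃ A = 0 ⊃ 0 = 5
(A ⊃ A) ∧ B = 5 ∧ 0 = 0
B ⊃ ((A ⊃ A) ∧ B) = 0 ⊃ 0 = 5
(((B ∨ B) ⊃ (A ≡ A)) ⊃ (A ∧ (B ∧ B))) ∨ (B ⊃ ((A ⊃ A) ∧ B)) = 0 ∨ 5 = 5
B ⊃ B = 0 ⊃ 0 = 5
¬B = ¬0 = 5
(B ⊃ B) ⊃ ¬B = 5 ⊃ 5 = 5
A ⊃ B = 0 ⊃ 0 = 5
¬(A ⊃ B) = ¬5 = 0
((B ⊃ B) ⊃ ¬B) ⊃ ¬(A ⊃ B) = 5 ⊃ 0 = 0
((((B ∨ B) ⊃ (A ≡ A)) ⊃ (A ∧ (B ∧ B))) ∨ (B ⊃ ((A ⊃ A) ∧ B))) ∧ (((B ⊃ B) ⊃ ¬B) ⊃ ¬(A ⊃ B)) = 5 ∧ 0 = 0
This gives 0 ≠ 5.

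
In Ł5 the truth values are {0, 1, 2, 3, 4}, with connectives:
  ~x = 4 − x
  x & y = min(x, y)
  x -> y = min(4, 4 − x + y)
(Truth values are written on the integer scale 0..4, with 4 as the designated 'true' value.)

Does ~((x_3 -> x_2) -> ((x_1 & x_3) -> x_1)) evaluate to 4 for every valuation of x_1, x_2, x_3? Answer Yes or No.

Counterexample: take x_1 = 0, x_2 = 0, x_3 = 0.
x_3 -> x_2 = 0 -> 0 = 4
x_1 & x_3 = 0 & 0 = 0
(x_1 & x_3) -> x_1 = 0 -> 0 = 4
(x_3 -> x_2) -> ((x_1 & x_3) -> x_1) = 4 -> 4 = 4
~((x_3 -> x_2) -> ((x_1 & x_3) -> x_1)) = ~4 = 0
This gives 0 ≠ 4.

No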